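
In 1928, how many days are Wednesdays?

Jan 1, 1928 is a Sunday.
From Jan 1, 1928 to Dec 31, 1928 is 366 days inclusive.
366 = 7 × 52 + 2, so there are 52 full weeks plus 2 extra days.
Each full week contributes one Wednesday: 52 so far.
The 2 extra days are Sunday, Monday — none qualify.
Total: 52 + 0 = 52.

52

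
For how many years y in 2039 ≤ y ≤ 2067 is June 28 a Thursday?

4

Day of week of June 28 in each year:
2039: Tue, 2040: Thu ✓, 2041: Fri, 2042: Sat, 2043: Sun, 2044: Tue, 2045: Wed, 2046: Thu ✓, 2047: Fri, 2048: Sun, 2049: Mon, 2050: Tue, 2051: Wed, 2052: Fri, 2053: Sat, 2054: Sun, 2055: Mon, 2056: Wed, 2057: Thu ✓, 2058: Fri, 2059: Sat, 2060: Mon, 2061: Tue, 2062: Wed, 2063: Thu ✓, 2064: Sat, 2065: Sun, 2066: Mon, 2067: Tue
Thursdays: 2040, 2046, 2057, 2063.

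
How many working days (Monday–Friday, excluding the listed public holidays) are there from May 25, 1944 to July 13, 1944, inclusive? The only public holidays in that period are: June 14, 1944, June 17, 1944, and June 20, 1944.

34

May 25, 1944 is a Thursday.
From May 25, 1944 to July 13, 1944 is 50 days inclusive.
50 = 7 × 7 + 1, so there are 7 full weeks plus 1 extra day.
Each full week contributes 5 weekdays (Mon–Fri): 7 × 5 = 35.
The 1 extra day is Thu — 1 of them qualifies.
Total: 35 + 1 = 36.
Holidays: June 14, 1944 (Wed); June 17, 1944 (Sat); June 20, 1944 (Tue).
2 of the 3 holidays fall on weekdays; the rest are weekends and were already excluded.
Business days: 36 − 2 = 34.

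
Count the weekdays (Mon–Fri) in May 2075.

2075-05-01 is a Wednesday.
The range spans 31 days (inclusive of both endpoints).
31 = 7 × 4 + 3, so there are 4 full weeks plus 3 extra days.
Each full week contributes 5 weekdays (Mon–Fri): 4 × 5 = 20.
The 3 extra days are Wed, Thu, Fri — 3 of them qualify.
Total: 20 + 3 = 23.

23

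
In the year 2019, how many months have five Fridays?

A month has five Fridays exactly when Friday falls within its first (length − 28) days.
Jan: 31 days, starts Tue → 5 of Tue, Wed, Thu
Feb: 28 days, starts Fri → 5 of (none)
Mar: 31 days, starts Fri → 5 of Fri, Sat, Sun ✓
Apr: 30 days, starts Mon → 5 of Mon, Tue
May: 31 days, starts Wed → 5 of Wed, Thu, Fri ✓
Jun: 30 days, starts Sat → 5 of Sat, Sun
Jul: 31 days, starts Mon → 5 of Mon, Tue, Wed
Aug: 31 days, starts Thu → 5 of Thu, Fri, Sat ✓
Sep: 30 days, starts Sun → 5 of Sun, Mon
Oct: 31 days, starts Tue → 5 of Tue, Wed, Thu
Nov: 30 days, starts Fri → 5 of Fri, Sat ✓
Dec: 31 days, starts Sun → 5 of Sun, Mon, Tue
Months with five Fridays: Mar, May, Aug, Nov.

4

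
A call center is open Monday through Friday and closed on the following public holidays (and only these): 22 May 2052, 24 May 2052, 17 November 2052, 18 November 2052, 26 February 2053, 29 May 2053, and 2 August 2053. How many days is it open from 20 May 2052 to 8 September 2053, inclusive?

336

20 May 2052 is a Monday.
From 20 May 2052 to 8 September 2053 is 477 days inclusive.
477 = 7 × 68 + 1, so there are 68 full weeks plus 1 extra day.
Each full week contributes 5 weekdays (Mon–Fri): 68 × 5 = 340.
The 1 extra day is Monday — 1 of them qualifies.
Total: 340 + 1 = 341.
Holidays: 22 May 2052 (Wed); 24 May 2052 (Fri); 17 November 2052 (Sun); 18 November 2052 (Mon); 26 February 2053 (Wed); 29 May 2053 (Thu); 2 August 2053 (Sat).
5 of the 7 holidays fall on weekdays; the rest are weekends and were already excluded.
Business days: 341 − 5 = 336.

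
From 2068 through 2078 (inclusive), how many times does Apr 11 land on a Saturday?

Day of week of April 11 in each year:
2068: Wed, 2069: Thu, 2070: Fri, 2071: Sat ✓, 2072: Mon, 2073: Tue, 2074: Wed, 2075: Thu, 2076: Sat ✓, 2077: Sun, 2078: Mon
Saturdays: 2071, 2076.

2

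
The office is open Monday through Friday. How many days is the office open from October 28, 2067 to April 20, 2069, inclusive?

October 28, 2067 is a Friday.
The range spans 541 days (inclusive of both endpoints).
541 = 7 × 77 + 2, so there are 77 full weeks plus 2 extra days.
Each full week contributes 5 weekdays (Mon–Fri): 77 × 5 = 385.
The 2 extra days are Fri, Sat — 1 of them qualifies.
Total: 385 + 1 = 386.

386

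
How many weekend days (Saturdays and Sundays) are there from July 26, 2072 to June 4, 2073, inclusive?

90

July 26, 2072 is a Tuesday.
From July 26, 2072 to June 4, 2073 is 314 days inclusive.
314 = 7 × 44 + 6, so there are 44 full weeks plus 6 extra days.
Each full week contributes 2 weekend days (Sat, Sun): 44 × 2 = 88.
The 6 extra days are Tuesday, Wednesday, Thursday, Friday, Saturday, Sunday — 2 of them qualify.
Total: 88 + 2 = 90.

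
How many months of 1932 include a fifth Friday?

A month has five Fridays exactly when Friday falls within its first (length − 28) days.
Jan: 31 days, starts Fri → 5 of Fri, Sat, Sun ✓
Feb: 29 days, starts Mon → 5 of Mon
Mar: 31 days, starts Tue → 5 of Tue, Wed, Thu
Apr: 30 days, starts Fri → 5 of Fri, Sat ✓
May: 31 days, starts Sun → 5 of Sun, Mon, Tue
Jun: 30 days, starts Wed → 5 of Wed, Thu
Jul: 31 days, starts Fri → 5 of Fri, Sat, Sun ✓
Aug: 31 days, starts Mon → 5 of Mon, Tue, Wed
Sep: 30 days, starts Thu → 5 of Thu, Fri ✓
Oct: 31 days, starts Sat → 5 of Sat, Sun, Mon
Nov: 30 days, starts Tue → 5 of Tue, Wed
Dec: 31 days, starts Thu → 5 of Thu, Fri, Sat ✓
Months with five Fridays: Jan, Apr, Jul, Sep, Dec.

5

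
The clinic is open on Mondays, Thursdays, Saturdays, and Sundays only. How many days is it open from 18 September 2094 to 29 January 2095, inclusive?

77

18 September 2094 is a Saturday.
That's 134 days from start to end, counting both.
134 = 7 × 19 + 1, so there are 19 full weeks plus 1 extra day.
Each full week contributes 4 days from the set (Mon, Thu, Sat, Sun): 19 × 4 = 76.
The 1 extra day is Saturday — 1 of them qualifies.
Total: 76 + 1 = 77.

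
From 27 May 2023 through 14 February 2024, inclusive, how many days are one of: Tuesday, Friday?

75

27 May 2023 is a Saturday.
That's 264 days from start to end, counting both.
264 = 7 × 37 + 5, so there are 37 full weeks plus 5 extra days.
Each full week contributes 2 days from the set (Tue, Fri): 37 × 2 = 74.
The 5 extra days are Sat, Sun, Mon, Tue, Wed — 1 of them qualifies.
Total: 74 + 1 = 75.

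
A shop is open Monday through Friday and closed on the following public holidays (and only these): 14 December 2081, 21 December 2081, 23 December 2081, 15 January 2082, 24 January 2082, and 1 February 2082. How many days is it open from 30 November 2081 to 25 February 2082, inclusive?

61 working days

30 November 2081 is a Sunday.
The range spans 88 days (inclusive of both endpoints).
88 = 7 × 12 + 4, so there are 12 full weeks plus 4 extra days.
Each full week contributes 5 weekdays (Mon–Fri): 12 × 5 = 60.
The 4 extra days are Sun, Mon, Tue, Wed — 3 of them qualify.
Total: 60 + 3 = 63.
Holidays: 14 December 2081 (Sun); 21 December 2081 (Sun); 23 December 2081 (Tue); 15 January 2082 (Thu); 24 January 2082 (Sat); 1 February 2082 (Sun).
2 of the 6 holidays fall on weekdays; the rest are weekends and were already excluded.
Business days: 63 − 2 = 61.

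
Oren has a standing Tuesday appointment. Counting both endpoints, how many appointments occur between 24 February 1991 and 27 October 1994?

192

24 February 1991 is a Sunday.
That's 1342 days from start to end, counting both.
1342 = 7 × 191 + 5, so there are 191 full weeks plus 5 extra days.
Each full week contributes one Tuesday: 191 so far.
The 5 extra days are Sunday, Monday, Tuesday, Wednesday, Thursday — 1 of them qualifies.
Total: 191 + 1 = 192.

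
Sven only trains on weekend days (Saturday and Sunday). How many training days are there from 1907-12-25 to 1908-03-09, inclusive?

22

1907-12-25 is a Wednesday.
The range spans 76 days (inclusive of both endpoints).
76 = 7 × 10 + 6, so there are 10 full weeks plus 6 extra days.
Each full week contributes 2 weekend days (Sat, Sun): 10 × 2 = 20.
The 6 extra days are Wednesday, Thursday, Friday, Saturday, Sunday, Monday — 2 of them qualify.
Total: 20 + 2 = 22.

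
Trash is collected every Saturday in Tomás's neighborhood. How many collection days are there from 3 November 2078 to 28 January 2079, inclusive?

3 November 2078 is a Thursday.
The range spans 87 days (inclusive of both endpoints).
87 = 7 × 12 + 3, so there are 12 full weeks plus 3 extra days.
Each full week contributes one Saturday: 12 so far.
The 3 extra days are Thursday, Friday, Saturday — 1 of them qualifies.
Total: 12 + 1 = 13.

13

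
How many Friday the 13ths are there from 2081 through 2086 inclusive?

10

Friday-the-13ths by year:
2081: Jun
2082: Feb, Mar, Nov
2083: Aug
2084: Oct
2085: Apr, Jul
2086: Sep, Dec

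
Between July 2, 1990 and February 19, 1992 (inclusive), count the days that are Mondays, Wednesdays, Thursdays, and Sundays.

342

July 2, 1990 is a Monday.
The range spans 598 days (inclusive of both endpoints).
598 = 7 × 85 + 3, so there are 85 full weeks plus 3 extra days.
Each full week contributes 4 days from the set (Mon, Wed, Thu, Sun): 85 × 4 = 340.
The 3 extra days are Monday, Tuesday, Wednesday — 2 of them qualify.
Total: 340 + 2 = 342.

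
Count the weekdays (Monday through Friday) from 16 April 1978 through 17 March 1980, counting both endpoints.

501

16 April 1978 is a Sunday.
That's 702 days from start to end, counting both.
702 = 7 × 100 + 2, so there are 100 full weeks plus 2 extra days.
Each full week contributes 5 weekdays (Mon–Fri): 100 × 5 = 500.
The 2 extra days are Sun, Mon — 1 of them qualifies.
Total: 500 + 1 = 501.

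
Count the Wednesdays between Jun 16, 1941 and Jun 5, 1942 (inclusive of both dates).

51 Wednesdays

Jun 16, 1941 is a Monday.
The range spans 355 days (inclusive of both endpoints).
355 = 7 × 50 + 5, so there are 50 full weeks plus 5 extra days.
Each full week contributes one Wednesday: 50 so far.
The 5 extra days are Monday, Tuesday, Wednesday, Thursday, Friday — 1 of them qualifies.
Total: 50 + 1 = 51.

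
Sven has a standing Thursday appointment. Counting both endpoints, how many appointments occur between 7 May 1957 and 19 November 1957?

28

7 May 1957 is a Tuesday.
That's 197 days from start to end, counting both.
197 = 7 × 28 + 1, so there are 28 full weeks plus 1 extra day.
Each full week contributes one Thursday: 28 so far.
The 1 extra day is Tue — none qualify.
Total: 28 + 0 = 28.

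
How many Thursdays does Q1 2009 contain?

Jan 1, 2009 is a Thursday.
From Jan 1, 2009 to Mar 31, 2009 is 90 days inclusive.
90 = 7 × 12 + 6, so there are 12 full weeks plus 6 extra days.
Each full week contributes one Thursday: 12 so far.
The 6 extra days are Thu, Fri, Sat, Sun, Mon, Tue — 1 of them qualifies.
Total: 12 + 1 = 13.

13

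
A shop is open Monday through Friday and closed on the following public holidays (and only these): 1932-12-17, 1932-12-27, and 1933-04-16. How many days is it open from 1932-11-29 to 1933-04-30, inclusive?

108 working days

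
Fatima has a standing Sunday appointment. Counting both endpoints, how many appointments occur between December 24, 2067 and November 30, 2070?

December 24, 2067 is a Saturday.
That's 1073 days from start to end, counting both.
1073 = 7 × 153 + 2, so there are 153 full weeks plus 2 extra days.
Each full week contributes one Sunday: 153 so far.
The 2 extra days are Sat, Sun — 1 of them qualifies.
Total: 153 + 1 = 154.

154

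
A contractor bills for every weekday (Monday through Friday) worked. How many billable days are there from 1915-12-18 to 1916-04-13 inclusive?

84 weekdays

1915-12-18 is a Saturday.
From 1915-12-18 to 1916-04-13 is 118 days inclusive.
118 = 7 × 16 + 6, so there are 16 full weeks plus 6 extra days.
Each full week contributes 5 weekdays (Mon–Fri): 16 × 5 = 80.
The 6 extra days are Sat, Sun, Mon, Tue, Wed, Thu — 4 of them qualify.
Total: 80 + 4 = 84.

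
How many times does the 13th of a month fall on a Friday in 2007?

2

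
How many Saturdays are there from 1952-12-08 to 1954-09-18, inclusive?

93 Saturdays

1952-12-08 is a Monday.
From 1952-12-08 to 1954-09-18 is 650 days inclusive.
650 = 7 × 92 + 6, so there are 92 full weeks plus 6 extra days.
Each full week contributes one Saturday: 92 so far.
The 6 extra days are Mon, Tue, Wed, Thu, Fri, Sat — 1 of them qualifies.
Total: 92 + 1 = 93.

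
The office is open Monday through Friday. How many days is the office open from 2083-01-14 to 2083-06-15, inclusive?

109 weekdays

2083-01-14 is a Thursday.
From 2083-01-14 to 2083-06-15 is 153 days inclusive.
153 = 7 × 21 + 6, so there are 21 full weeks plus 6 extra days.
Each full week contributes 5 weekdays (Mon–Fri): 21 × 5 = 105.
The 6 extra days are Thursday, Friday, Saturday, Sunday, Monday, Tuesday — 4 of them qualify.
Total: 105 + 4 = 109.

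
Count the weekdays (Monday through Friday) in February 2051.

2051-02-01 is a Wednesday.
The range spans 28 days (inclusive of both endpoints).
28 = 7 × 4, so the span is exactly 4 full weeks.
Each full week contributes 5 weekdays (Mon–Fri): 4 × 5 = 20.
Total: 20.

20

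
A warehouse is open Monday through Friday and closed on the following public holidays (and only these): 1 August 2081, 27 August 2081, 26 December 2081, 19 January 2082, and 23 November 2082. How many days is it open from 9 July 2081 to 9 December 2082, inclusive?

366

9 July 2081 is a Wednesday.
The range spans 519 days (inclusive of both endpoints).
519 = 7 × 74 + 1, so there are 74 full weeks plus 1 extra day.
Each full week contributes 5 weekdays (Mon–Fri): 74 × 5 = 370.
The 1 extra day is Wednesday — 1 of them qualifies.
Total: 370 + 1 = 371.
Holidays: 1 August 2081 (Fri); 27 August 2081 (Wed); 26 December 2081 (Fri); 19 January 2082 (Mon); 23 November 2082 (Mon).
All 5 holidays fall on weekdays, so subtract 5.
Business days: 371 − 5 = 366.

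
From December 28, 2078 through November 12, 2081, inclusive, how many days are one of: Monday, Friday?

300

December 28, 2078 is a Wednesday.
That's 1051 days from start to end, counting both.
1051 = 7 × 150 + 1, so there are 150 full weeks plus 1 extra day.
Each full week contributes 2 days from the set (Mon, Fri): 150 × 2 = 300.
The 1 extra day is Wednesday — none qualify.
Total: 300 + 0 = 300.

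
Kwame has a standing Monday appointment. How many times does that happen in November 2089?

4

1 November 2089 is a Tuesday.
That's 30 days from start to end, counting both.
30 = 7 × 4 + 2, so there are 4 full weeks plus 2 extra days.
Each full week contributes one Monday: 4 so far.
The 2 extra days are Tue, Wed — none qualify.
Total: 4 + 0 = 4.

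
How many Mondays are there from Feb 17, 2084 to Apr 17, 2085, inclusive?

Feb 17, 2084 is a Thursday.
The range spans 426 days (inclusive of both endpoints).
426 = 7 × 60 + 6, so there are 60 full weeks plus 6 extra days.
Each full week contributes one Monday: 60 so far.
The 6 extra days are Thu, Fri, Sat, Sun, Mon, Tue — 1 of them qualifies.
Total: 60 + 1 = 61.

61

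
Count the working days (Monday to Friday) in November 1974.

21 weekdays

November 1, 1974 is a Friday.
From November 1, 1974 to November 30, 1974 is 30 days inclusive.
30 = 7 × 4 + 2, so there are 4 full weeks plus 2 extra days.
Each full week contributes 5 weekdays (Mon–Fri): 4 × 5 = 20.
The 2 extra days are Fri, Sat — 1 of them qualifies.
Total: 20 + 1 = 21.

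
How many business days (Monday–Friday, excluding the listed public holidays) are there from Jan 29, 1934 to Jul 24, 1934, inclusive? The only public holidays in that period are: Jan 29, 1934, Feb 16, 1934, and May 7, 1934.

124

Jan 29, 1934 is a Monday.
From Jan 29, 1934 to Jul 24, 1934 is 177 days inclusive.
177 = 7 × 25 + 2, so there are 25 full weeks plus 2 extra days.
Each full week contributes 5 weekdays (Mon–Fri): 25 × 5 = 125.
The 2 extra days are Monday, Tuesday — 2 of them qualify.
Total: 125 + 2 = 127.
Holidays: Jan 29, 1934 (Mon); Feb 16, 1934 (Fri); May 7, 1934 (Mon).
All 3 holidays fall on weekdays, so subtract 3.
Business days: 127 − 3 = 124.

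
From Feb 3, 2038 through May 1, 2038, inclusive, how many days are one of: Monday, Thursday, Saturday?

38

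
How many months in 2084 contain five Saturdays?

5

A month has five Saturdays exactly when Saturday falls within its first (length − 28) days.
Jan: 31 days, starts Sat → 5 of Sat, Sun, Mon ✓
Feb: 29 days, starts Tue → 5 of Tue
Mar: 31 days, starts Wed → 5 of Wed, Thu, Fri
Apr: 30 days, starts Sat → 5 of Sat, Sun ✓
May: 31 days, starts Mon → 5 of Mon, Tue, Wed
Jun: 30 days, starts Thu → 5 of Thu, Fri
Jul: 31 days, starts Sat → 5 of Sat, Sun, Mon ✓
Aug: 31 days, starts Tue → 5 of Tue, Wed, Thu
Sep: 30 days, starts Fri → 5 of Fri, Sat ✓
Oct: 31 days, starts Sun → 5 of Sun, Mon, Tue
Nov: 30 days, starts Wed → 5 of Wed, Thu
Dec: 31 days, starts Fri → 5 of Fri, Sat, Sun ✓
Months with five Saturdays: Jan, Apr, Jul, Sep, Dec.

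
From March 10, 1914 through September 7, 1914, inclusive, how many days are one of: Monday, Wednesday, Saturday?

78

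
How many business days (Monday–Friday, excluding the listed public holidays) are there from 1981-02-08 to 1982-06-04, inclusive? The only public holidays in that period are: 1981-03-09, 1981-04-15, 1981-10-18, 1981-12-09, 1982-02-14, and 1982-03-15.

341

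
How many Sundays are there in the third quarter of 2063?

July 1, 2063 is a Sunday.
From July 1, 2063 to September 30, 2063 is 92 days inclusive.
92 = 7 × 13 + 1, so there are 13 full weeks plus 1 extra day.
Each full week contributes one Sunday: 13 so far.
The 1 extra day is Sun — 1 of them qualifies.
Total: 13 + 1 = 14.

14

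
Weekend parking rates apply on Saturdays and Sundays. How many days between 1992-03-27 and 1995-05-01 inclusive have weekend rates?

324

1992-03-27 is a Friday.
That's 1131 days from start to end, counting both.
1131 = 7 × 161 + 4, so there are 161 full weeks plus 4 extra days.
Each full week contributes 2 weekend days (Sat, Sun): 161 × 2 = 322.
The 4 extra days are Fri, Sat, Sun, Mon — 2 of them qualify.
Total: 322 + 2 = 324.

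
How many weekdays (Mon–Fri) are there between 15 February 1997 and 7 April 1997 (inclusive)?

15 February 1997 is a Saturday.
From 15 February 1997 to 7 April 1997 is 52 days inclusive.
52 = 7 × 7 + 3, so there are 7 full weeks plus 3 extra days.
Each full week contributes 5 weekdays (Mon–Fri): 7 × 5 = 35.
The 3 extra days are Saturday, Sunday, Monday — 1 of them qualifies.
Total: 35 + 1 = 36.

36 weekdays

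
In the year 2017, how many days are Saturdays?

52

Jan 1, 2017 is a Sunday.
The range spans 365 days (inclusive of both endpoints).
365 = 7 × 52 + 1, so there are 52 full weeks plus 1 extra day.
Each full week contributes one Saturday: 52 so far.
The 1 extra day is Sun — none qualify.
Total: 52 + 0 = 52.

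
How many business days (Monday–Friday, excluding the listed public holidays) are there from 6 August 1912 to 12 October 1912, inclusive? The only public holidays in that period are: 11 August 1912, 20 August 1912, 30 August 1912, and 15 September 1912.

47

6 August 1912 is a Tuesday.
That's 68 days from start to end, counting both.
68 = 7 × 9 + 5, so there are 9 full weeks plus 5 extra days.
Each full week contributes 5 weekdays (Mon–Fri): 9 × 5 = 45.
The 5 extra days are Tue, Wed, Thu, Fri, Sat — 4 of them qualify.
Total: 45 + 4 = 49.
Holidays: 11 August 1912 (Sun); 20 August 1912 (Tue); 30 August 1912 (Fri); 15 September 1912 (Sun).
2 of the 4 holidays fall on weekdays; the rest are weekends and were already excluded.
Business days: 49 − 2 = 47.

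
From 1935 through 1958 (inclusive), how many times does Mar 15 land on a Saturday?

Day of week of March 15 in each year:
1935: Fri, 1936: Sun, 1937: Mon, 1938: Tue, 1939: Wed, 1940: Fri, 1941: Sat ✓, 1942: Sun, 1943: Mon, 1944: Wed, 1945: Thu, 1946: Fri, 1947: Sat ✓, 1948: Mon, 1949: Tue, 1950: Wed, 1951: Thu, 1952: Sat ✓, 1953: Sun, 1954: Mon, 1955: Tue, 1956: Thu, 1957: Fri, 1958: Sat ✓
Saturdays: 1941, 1947, 1952, 1958.

4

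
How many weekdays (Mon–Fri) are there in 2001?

261 weekdays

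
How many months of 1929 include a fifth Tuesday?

5

A month has five Tuesdays exactly when Tuesday falls within its first (length − 28) days.
Jan: 31 days, starts Tue → 5 of Tue, Wed, Thu ✓
Feb: 28 days, starts Fri → 5 of (none)
Mar: 31 days, starts Fri → 5 of Fri, Sat, Sun
Apr: 30 days, starts Mon → 5 of Mon, Tue ✓
May: 31 days, starts Wed → 5 of Wed, Thu, Fri
Jun: 30 days, starts Sat → 5 of Sat, Sun
Jul: 31 days, starts Mon → 5 of Mon, Tue, Wed ✓
Aug: 31 days, starts Thu → 5 of Thu, Fri, Sat
Sep: 30 days, starts Sun → 5 of Sun, Mon
Oct: 31 days, starts Tue → 5 of Tue, Wed, Thu ✓
Nov: 30 days, starts Fri → 5 of Fri, Sat
Dec: 31 days, starts Sun → 5 of Sun, Mon, Tue ✓
Months with five Tuesdays: Jan, Apr, Jul, Oct, Dec.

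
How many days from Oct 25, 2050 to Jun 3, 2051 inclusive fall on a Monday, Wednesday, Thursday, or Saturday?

Oct 25, 2050 is a Tuesday.
That's 222 days from start to end, counting both.
222 = 7 × 31 + 5, so there are 31 full weeks plus 5 extra days.
Each full week contributes 4 days from the set (Mon, Wed, Thu, Sat): 31 × 4 = 124.
The 5 extra days are Tue, Wed, Thu, Fri, Sat — 3 of them qualify.
Total: 124 + 3 = 127.

127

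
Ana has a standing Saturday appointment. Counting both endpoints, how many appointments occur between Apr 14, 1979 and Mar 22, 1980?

50

Apr 14, 1979 is a Saturday.
The range spans 344 days (inclusive of both endpoints).
344 = 7 × 49 + 1, so there are 49 full weeks plus 1 extra day.
Each full week contributes one Saturday: 49 so far.
The 1 extra day is Sat — 1 of them qualifies.
Total: 49 + 1 = 50.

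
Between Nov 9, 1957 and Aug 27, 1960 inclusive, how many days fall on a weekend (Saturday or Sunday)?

293

Nov 9, 1957 is a Saturday.
That's 1023 days from start to end, counting both.
1023 = 7 × 146 + 1, so there are 146 full weeks plus 1 extra day.
Each full week contributes 2 weekend days (Sat, Sun): 146 × 2 = 292.
The 1 extra day is Saturday — 1 of them qualifies.
Total: 292 + 1 = 293.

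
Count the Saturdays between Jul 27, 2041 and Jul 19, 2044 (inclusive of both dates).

156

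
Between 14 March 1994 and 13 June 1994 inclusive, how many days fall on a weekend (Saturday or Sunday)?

26

14 March 1994 is a Monday.
That's 92 days from start to end, counting both.
92 = 7 × 13 + 1, so there are 13 full weeks plus 1 extra day.
Each full week contributes 2 weekend days (Sat, Sun): 13 × 2 = 26.
The 1 extra day is Monday — none qualify.
Total: 26 + 0 = 26.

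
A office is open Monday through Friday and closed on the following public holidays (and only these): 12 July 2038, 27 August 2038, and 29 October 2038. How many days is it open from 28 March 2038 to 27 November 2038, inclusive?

28 March 2038 is a Sunday.
From 28 March 2038 to 27 November 2038 is 245 days inclusive.
245 = 7 × 35, so the span is exactly 35 full weeks.
Each full week contributes 5 weekdays (Mon–Fri): 35 × 5 = 175.
Holidays: 12 July 2038 (Mon); 27 August 2038 (Fri); 29 October 2038 (Fri).
All 3 holidays fall on weekdays, so subtract 3.
Business days: 175 − 3 = 172.

172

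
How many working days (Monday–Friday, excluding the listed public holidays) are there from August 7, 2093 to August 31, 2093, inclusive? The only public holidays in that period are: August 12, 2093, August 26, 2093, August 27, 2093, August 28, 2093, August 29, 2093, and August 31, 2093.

12

August 7, 2093 is a Friday.
From August 7, 2093 to August 31, 2093 is 25 days inclusive.
25 = 7 × 3 + 4, so there are 3 full weeks plus 4 extra days.
Each full week contributes 5 weekdays (Mon–Fri): 3 × 5 = 15.
The 4 extra days are Fri, Sat, Sun, Mon — 2 of them qualify.
Total: 15 + 2 = 17.
Holidays: August 12, 2093 (Wed); August 26, 2093 (Wed); August 27, 2093 (Thu); August 28, 2093 (Fri); August 29, 2093 (Sat); August 31, 2093 (Mon).
5 of the 6 holidays fall on weekdays; the rest are weekends and were already excluded.
Business days: 17 − 5 = 12.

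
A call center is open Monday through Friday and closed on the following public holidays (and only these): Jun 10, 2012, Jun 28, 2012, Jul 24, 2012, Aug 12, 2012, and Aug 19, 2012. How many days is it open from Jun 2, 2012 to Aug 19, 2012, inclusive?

53 working days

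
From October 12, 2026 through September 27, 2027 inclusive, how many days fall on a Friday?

50 Fridays

October 12, 2026 is a Monday.
From October 12, 2026 to September 27, 2027 is 351 days inclusive.
351 = 7 × 50 + 1, so there are 50 full weeks plus 1 extra day.
Each full week contributes one Friday: 50 so far.
The 1 extra day is Monday — none qualify.
Total: 50 + 0 = 50.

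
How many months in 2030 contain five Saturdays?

A month has five Saturdays exactly when Saturday falls within its first (length − 28) days.
Jan: 31 days, starts Tue → 5 of Tue, Wed, Thu
Feb: 28 days, starts Fri → 5 of (none)
Mar: 31 days, starts Fri → 5 of Fri, Sat, Sun ✓
Apr: 30 days, starts Mon → 5 of Mon, Tue
May: 31 days, starts Wed → 5 of Wed, Thu, Fri
Jun: 30 days, starts Sat → 5 of Sat, Sun ✓
Jul: 31 days, starts Mon → 5 of Mon, Tue, Wed
Aug: 31 days, starts Thu → 5 of Thu, Fri, Sat ✓
Sep: 30 days, starts Sun → 5 of Sun, Mon
Oct: 31 days, starts Tue → 5 of Tue, Wed, Thu
Nov: 30 days, starts Fri → 5 of Fri, Sat ✓
Dec: 31 days, starts Sun → 5 of Sun, Mon, Tue
Months with five Saturdays: Mar, Jun, Aug, Nov.

4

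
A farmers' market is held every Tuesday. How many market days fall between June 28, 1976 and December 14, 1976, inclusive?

June 28, 1976 is a Monday.
From June 28, 1976 to December 14, 1976 is 170 days inclusive.
170 = 7 × 24 + 2, so there are 24 full weeks plus 2 extra days.
Each full week contributes one Tuesday: 24 so far.
The 2 extra days are Monday, Tuesday — 1 of them qualifies.
Total: 24 + 1 = 25.

25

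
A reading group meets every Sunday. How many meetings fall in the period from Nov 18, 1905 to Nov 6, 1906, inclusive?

Nov 18, 1905 is a Saturday.
The range spans 354 days (inclusive of both endpoints).
354 = 7 × 50 + 4, so there are 50 full weeks plus 4 extra days.
Each full week contributes one Sunday: 50 so far.
The 4 extra days are Saturday, Sunday, Monday, Tuesday — 1 of them qualifies.
Total: 50 + 1 = 51.

51 Sundays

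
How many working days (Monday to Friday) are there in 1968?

262 weekdays

1 January 1968 is a Monday.
That's 366 days from start to end, counting both.
366 = 7 × 52 + 2, so there are 52 full weeks plus 2 extra days.
Each full week contributes 5 weekdays (Mon–Fri): 52 × 5 = 260.
The 2 extra days are Mon, Tue — 2 of them qualify.
Total: 260 + 2 = 262.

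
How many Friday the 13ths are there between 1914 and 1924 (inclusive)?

Friday-the-13ths by year:
1914: Feb, Mar, Nov
1915: Aug
1916: Oct
1917: Apr, Jul
1918: Sep, Dec
1919: Jun
1920: Feb, Aug
1921: May
1922: Jan, Oct
1923: Apr, Jul
1924: Jun

18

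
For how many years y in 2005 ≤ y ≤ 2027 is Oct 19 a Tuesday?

Day of week of October 19 in each year:
2005: Wed, 2006: Thu, 2007: Fri, 2008: Sun, 2009: Mon, 2010: Tue ✓, 2011: Wed, 2012: Fri, 2013: Sat, 2014: Sun, 2015: Mon, 2016: Wed, 2017: Thu, 2018: Fri, 2019: Sat, 2020: Mon, 2021: Tue ✓, 2022: Wed, 2023: Thu, 2024: Sat, 2025: Sun, 2026: Mon, 2027: Tue ✓
Tuesdays: 2010, 2021, 2027.

3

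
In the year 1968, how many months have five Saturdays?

4

A month has five Saturdays exactly when Saturday falls within its first (length − 28) days.
Jan: 31 days, starts Mon → 5 of Mon, Tue, Wed
Feb: 29 days, starts Thu → 5 of Thu
Mar: 31 days, starts Fri → 5 of Fri, Sat, Sun ✓
Apr: 30 days, starts Mon → 5 of Mon, Tue
May: 31 days, starts Wed → 5 of Wed, Thu, Fri
Jun: 30 days, starts Sat → 5 of Sat, Sun ✓
Jul: 31 days, starts Mon → 5 of Mon, Tue, Wed
Aug: 31 days, starts Thu → 5 of Thu, Fri, Sat ✓
Sep: 30 days, starts Sun → 5 of Sun, Mon
Oct: 31 days, starts Tue → 5 of Tue, Wed, Thu
Nov: 30 days, starts Fri → 5 of Fri, Sat ✓
Dec: 31 days, starts Sun → 5 of Sun, Mon, Tue
Months with five Saturdays: Mar, Jun, Aug, Nov.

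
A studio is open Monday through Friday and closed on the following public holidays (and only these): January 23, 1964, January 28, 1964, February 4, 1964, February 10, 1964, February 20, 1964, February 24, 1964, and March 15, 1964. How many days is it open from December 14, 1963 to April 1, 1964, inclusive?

72

December 14, 1963 is a Saturday.
The range spans 110 days (inclusive of both endpoints).
110 = 7 × 15 + 5, so there are 15 full weeks plus 5 extra days.
Each full week contributes 5 weekdays (Mon–Fri): 15 × 5 = 75.
The 5 extra days are Sat, Sun, Mon, Tue, Wed — 3 of them qualify.
Total: 75 + 3 = 78.
Holidays: January 23, 1964 (Thu); January 28, 1964 (Tue); February 4, 1964 (Tue); February 10, 1964 (Mon); February 20, 1964 (Thu); February 24, 1964 (Mon); March 15, 1964 (Sun).
6 of the 7 holidays fall on weekdays; the rest are weekends and were already excluded.
Business days: 78 − 6 = 72.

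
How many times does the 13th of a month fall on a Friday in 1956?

The 13th falls on a Friday when the month's 13th has weekday Fri.
Jan 13 is Fri ✓; Feb 13 is Mon; Mar 13 is Tue; Apr 13 is Fri ✓; May 13 is Sun; Jun 13 is Wed; Jul 13 is Fri ✓; Aug 13 is Mon; Sep 13 is Thu; Oct 13 is Sat; Nov 13 is Tue; Dec 13 is Thu.
Friday the 13ths: Jan, Apr, Jul.

3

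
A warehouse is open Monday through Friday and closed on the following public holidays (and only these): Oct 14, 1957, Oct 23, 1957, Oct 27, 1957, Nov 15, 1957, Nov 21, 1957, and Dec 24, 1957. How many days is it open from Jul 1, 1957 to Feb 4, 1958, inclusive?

Jul 1, 1957 is a Monday.
That's 219 days from start to end, counting both.
219 = 7 × 31 + 2, so there are 31 full weeks plus 2 extra days.
Each full week contributes 5 weekdays (Mon–Fri): 31 × 5 = 155.
The 2 extra days are Monday, Tuesday — 2 of them qualify.
Total: 155 + 2 = 157.
Holidays: Oct 14, 1957 (Mon); Oct 23, 1957 (Wed); Oct 27, 1957 (Sun); Nov 15, 1957 (Fri); Nov 21, 1957 (Thu); Dec 24, 1957 (Tue).
5 of the 6 holidays fall on weekdays; the rest are weekends and were already excluded.
Business days: 157 − 5 = 152.

152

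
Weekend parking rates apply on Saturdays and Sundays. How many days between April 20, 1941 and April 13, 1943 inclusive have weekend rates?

April 20, 1941 is a Sunday.
The range spans 724 days (inclusive of both endpoints).
724 = 7 × 103 + 3, so there are 103 full weeks plus 3 extra days.
Each full week contributes 2 weekend days (Sat, Sun): 103 × 2 = 206.
The 3 extra days are Sunday, Monday, Tuesday — 1 of them qualifies.
Total: 206 + 1 = 207.

207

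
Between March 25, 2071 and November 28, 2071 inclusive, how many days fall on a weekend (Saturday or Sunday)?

March 25, 2071 is a Wednesday.
The range spans 249 days (inclusive of both endpoints).
249 = 7 × 35 + 4, so there are 35 full weeks plus 4 extra days.
Each full week contributes 2 weekend days (Sat, Sun): 35 × 2 = 70.
The 4 extra days are Wed, Thu, Fri, Sat — 1 of them qualifies.
Total: 70 + 1 = 71.

71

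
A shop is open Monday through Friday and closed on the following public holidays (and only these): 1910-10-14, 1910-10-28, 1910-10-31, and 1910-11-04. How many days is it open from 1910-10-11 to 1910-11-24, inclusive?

1910-10-11 is a Tuesday.
That's 45 days from start to end, counting both.
45 = 7 × 6 + 3, so there are 6 full weeks plus 3 extra days.
Each full week contributes 5 weekdays (Mon–Fri): 6 × 5 = 30.
The 3 extra days are Tuesday, Wednesday, Thursday — 3 of them qualify.
Total: 30 + 3 = 33.
Holidays: 1910-10-14 (Fri); 1910-10-28 (Fri); 1910-10-31 (Mon); 1910-11-04 (Fri).
All 4 holidays fall on weekdays, so subtract 4.
Business days: 33 − 4 = 29.

29 working days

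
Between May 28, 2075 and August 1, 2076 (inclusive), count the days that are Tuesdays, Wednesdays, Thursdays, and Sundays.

May 28, 2075 is a Tuesday.
That's 432 days from start to end, counting both.
432 = 7 × 61 + 5, so there are 61 full weeks plus 5 extra days.
Each full week contributes 4 days from the set (Tue, Wed, Thu, Sun): 61 × 4 = 244.
The 5 extra days are Tuesday, Wednesday, Thursday, Friday, Saturday — 3 of them qualify.
Total: 244 + 3 = 247.

247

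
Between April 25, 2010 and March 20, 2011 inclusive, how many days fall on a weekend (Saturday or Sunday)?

April 25, 2010 is a Sunday.
That's 330 days from start to end, counting both.
330 = 7 × 47 + 1, so there are 47 full weeks plus 1 extra day.
Each full week contributes 2 weekend days (Sat, Sun): 47 × 2 = 94.
The 1 extra day is Sun — 1 of them qualifies.
Total: 94 + 1 = 95.

95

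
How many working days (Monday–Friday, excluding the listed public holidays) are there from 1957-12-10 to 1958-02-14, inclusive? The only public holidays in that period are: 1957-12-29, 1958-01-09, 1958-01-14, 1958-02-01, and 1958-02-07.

46

1957-12-10 is a Tuesday.
That's 67 days from start to end, counting both.
67 = 7 × 9 + 4, so there are 9 full weeks plus 4 extra days.
Each full week contributes 5 weekdays (Mon–Fri): 9 × 5 = 45.
The 4 extra days are Tuesday, Wednesday, Thursday, Friday — 4 of them qualify.
Total: 45 + 4 = 49.
Holidays: 1957-12-29 (Sun); 1958-01-09 (Thu); 1958-01-14 (Tue); 1958-02-01 (Sat); 1958-02-07 (Fri).
3 of the 5 holidays fall on weekdays; the rest are weekends and were already excluded.
Business days: 49 − 3 = 46.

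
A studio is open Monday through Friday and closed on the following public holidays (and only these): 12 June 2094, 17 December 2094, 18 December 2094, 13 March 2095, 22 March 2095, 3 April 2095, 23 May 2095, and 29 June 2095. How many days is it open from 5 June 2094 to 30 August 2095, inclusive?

5 June 2094 is a Saturday.
That's 452 days from start to end, counting both.
452 = 7 × 64 + 4, so there are 64 full weeks plus 4 extra days.
Each full week contributes 5 weekdays (Mon–Fri): 64 × 5 = 320.
The 4 extra days are Saturday, Sunday, Monday, Tuesday — 2 of them qualify.
Total: 320 + 2 = 322.
Holidays: 12 June 2094 (Sat); 17 December 2094 (Fri); 18 December 2094 (Sat); 13 March 2095 (Sun); 22 March 2095 (Tue); 3 April 2095 (Sun); 23 May 2095 (Mon); 29 June 2095 (Wed).
4 of the 8 holidays fall on weekdays; the rest are weekends and were already excluded.
Business days: 322 − 4 = 318.

318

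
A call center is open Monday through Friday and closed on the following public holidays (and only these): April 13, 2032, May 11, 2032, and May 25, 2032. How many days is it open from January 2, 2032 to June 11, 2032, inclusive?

113 business days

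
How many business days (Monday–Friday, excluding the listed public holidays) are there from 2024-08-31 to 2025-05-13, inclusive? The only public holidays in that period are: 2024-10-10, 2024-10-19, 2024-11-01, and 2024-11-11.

179

2024-08-31 is a Saturday.
From 2024-08-31 to 2025-05-13 is 256 days inclusive.
256 = 7 × 36 + 4, so there are 36 full weeks plus 4 extra days.
Each full week contributes 5 weekdays (Mon–Fri): 36 × 5 = 180.
The 4 extra days are Saturday, Sunday, Monday, Tuesday — 2 of them qualify.
Total: 180 + 2 = 182.
Holidays: 2024-10-10 (Thu); 2024-10-19 (Sat); 2024-11-01 (Fri); 2024-11-11 (Mon).
3 of the 4 holidays fall on weekdays; the rest are weekends and were already excluded.
Business days: 182 − 3 = 179.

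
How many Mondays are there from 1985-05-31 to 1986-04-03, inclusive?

1985-05-31 is a Friday.
That's 308 days from start to end, counting both.
308 = 7 × 44, so the span is exactly 44 full weeks.
Each full week contributes one Monday: 44 so far.
Total: 44.

44 Mondays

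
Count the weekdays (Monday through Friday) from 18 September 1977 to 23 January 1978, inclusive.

91 weekdays

18 September 1977 is a Sunday.
That's 128 days from start to end, counting both.
128 = 7 × 18 + 2, so there are 18 full weeks plus 2 extra days.
Each full week contributes 5 weekdays (Mon–Fri): 18 × 5 = 90.
The 2 extra days are Sunday, Monday — 1 of them qualifies.
Total: 90 + 1 = 91.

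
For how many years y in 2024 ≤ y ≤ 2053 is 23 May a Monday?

4

Day of week of May 23 in each year:
2024: Thu, 2025: Fri, 2026: Sat, 2027: Sun, 2028: Tue, 2029: Wed, 2030: Thu, 2031: Fri, 2032: Sun, 2033: Mon ✓, 2034: Tue, 2035: Wed, 2036: Fri, 2037: Sat, 2038: Sun, 2039: Mon ✓, 2040: Wed, 2041: Thu, 2042: Fri, 2043: Sat, 2044: Mon ✓, 2045: Tue, 2046: Wed, 2047: Thu, 2048: Sat, 2049: Sun, 2050: Mon ✓, 2051: Tue, 2052: Thu, 2053: Fri
Mondays: 2033, 2039, 2044, 2050.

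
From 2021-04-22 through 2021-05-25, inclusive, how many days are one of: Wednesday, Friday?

2021-04-22 is a Thursday.
From 2021-04-22 to 2021-05-25 is 34 days inclusive.
34 = 7 × 4 + 6, so there are 4 full weeks plus 6 extra days.
Each full week contributes 2 days from the set (Wed, Fri): 4 × 2 = 8.
The 6 extra days are Thu, Fri, Sat, Sun, Mon, Tue — 1 of them qualifies.
Total: 8 + 1 = 9.

9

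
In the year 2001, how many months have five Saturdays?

A month has five Saturdays exactly when Saturday falls within its first (length − 28) days.
Jan: 31 days, starts Mon → 5 of Mon, Tue, Wed
Feb: 28 days, starts Thu → 5 of (none)
Mar: 31 days, starts Thu → 5 of Thu, Fri, Sat ✓
Apr: 30 days, starts Sun → 5 of Sun, Mon
May: 31 days, starts Tue → 5 of Tue, Wed, Thu
Jun: 30 days, starts Fri → 5 of Fri, Sat ✓
Jul: 31 days, starts Sun → 5 of Sun, Mon, Tue
Aug: 31 days, starts Wed → 5 of Wed, Thu, Fri
Sep: 30 days, starts Sat → 5 of Sat, Sun ✓
Oct: 31 days, starts Mon → 5 of Mon, Tue, Wed
Nov: 30 days, starts Thu → 5 of Thu, Fri
Dec: 31 days, starts Sat → 5 of Sat, Sun, Mon ✓
Months with five Saturdays: Mar, Jun, Sep, Dec.

4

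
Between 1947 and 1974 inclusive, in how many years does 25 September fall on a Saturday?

4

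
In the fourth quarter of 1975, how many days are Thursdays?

13

Oct 1, 1975 is a Wednesday.
That's 92 days from start to end, counting both.
92 = 7 × 13 + 1, so there are 13 full weeks plus 1 extra day.
Each full week contributes one Thursday: 13 so far.
The 1 extra day is Wed — none qualify.
Total: 13 + 0 = 13.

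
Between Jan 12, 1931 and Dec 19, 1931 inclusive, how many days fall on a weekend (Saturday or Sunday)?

97

Jan 12, 1931 is a Monday.
The range spans 342 days (inclusive of both endpoints).
342 = 7 × 48 + 6, so there are 48 full weeks plus 6 extra days.
Each full week contributes 2 weekend days (Sat, Sun): 48 × 2 = 96.
The 6 extra days are Monday, Tuesday, Wednesday, Thursday, Friday, Saturday — 1 of them qualifies.
Total: 96 + 1 = 97.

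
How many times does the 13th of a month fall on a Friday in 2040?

3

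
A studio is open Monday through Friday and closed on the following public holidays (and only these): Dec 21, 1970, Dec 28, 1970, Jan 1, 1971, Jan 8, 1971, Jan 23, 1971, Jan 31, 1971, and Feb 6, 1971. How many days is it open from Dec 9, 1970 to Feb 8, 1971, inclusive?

Dec 9, 1970 is a Wednesday.
The range spans 62 days (inclusive of both endpoints).
62 = 7 × 8 + 6, so there are 8 full weeks plus 6 extra days.
Each full week contributes 5 weekdays (Mon–Fri): 8 × 5 = 40.
The 6 extra days are Wed, Thu, Fri, Sat, Sun, Mon — 4 of them qualify.
Total: 40 + 4 = 44.
Holidays: Dec 21, 1970 (Mon); Dec 28, 1970 (Mon); Jan 1, 1971 (Fri); Jan 8, 1971 (Fri); Jan 23, 1971 (Sat); Jan 31, 1971 (Sun); Feb 6, 1971 (Sat).
4 of the 7 holidays fall on weekdays; the rest are weekends and were already excluded.
Business days: 44 − 4 = 40.

40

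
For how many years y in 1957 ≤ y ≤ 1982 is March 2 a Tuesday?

Day of week of March 2 in each year:
1957: Sat, 1958: Sun, 1959: Mon, 1960: Wed, 1961: Thu, 1962: Fri, 1963: Sat, 1964: Mon, 1965: Tue ✓, 1966: Wed, 1967: Thu, 1968: Sat, 1969: Sun, 1970: Mon, 1971: Tue ✓, 1972: Thu, 1973: Fri, 1974: Sat, 1975: Sun, 1976: Tue ✓, 1977: Wed, 1978: Thu, 1979: Fri, 1980: Sun, 1981: Mon, 1982: Tue ✓
Tuesdays: 1965, 1971, 1976, 1982.

4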